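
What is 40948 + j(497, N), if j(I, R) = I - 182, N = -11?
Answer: 41263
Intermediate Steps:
j(I, R) = -182 + I
40948 + j(497, N) = 40948 + (-182 + 497) = 40948 + 315 = 41263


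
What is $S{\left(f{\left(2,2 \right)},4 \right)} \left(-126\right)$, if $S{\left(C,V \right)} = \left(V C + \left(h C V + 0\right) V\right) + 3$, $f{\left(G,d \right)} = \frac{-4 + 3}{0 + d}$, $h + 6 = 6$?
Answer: $-126$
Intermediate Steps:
$h = 0$ ($h = -6 + 6 = 0$)
$f{\left(G,d \right)} = - \frac{1}{d}$
$S{\left(C,V \right)} = 3 + C V$ ($S{\left(C,V \right)} = \left(V C + \left(0 C V + 0\right) V\right) + 3 = \left(C V + \left(0 V + 0\right) V\right) + 3 = \left(C V + \left(0 + 0\right) V\right) + 3 = \left(C V + 0 V\right) + 3 = \left(C V + 0\right) + 3 = C V + 3 = 3 + C V$)
$S{\left(f{\left(2,2 \right)},4 \right)} \left(-126\right) = \left(3 + - \frac{1}{2} \cdot 4\right) \left(-126\right) = \left(3 + \left(-1\right) \frac{1}{2} \cdot 4\right) \left(-126\right) = \left(3 - 2\right) \left(-126\right) = 1 \left(-126\right) = -126$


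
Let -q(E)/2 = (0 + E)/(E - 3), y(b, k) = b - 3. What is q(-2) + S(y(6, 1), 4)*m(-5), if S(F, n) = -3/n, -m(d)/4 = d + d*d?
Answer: 296/5 ≈ 59.200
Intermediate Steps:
y(b, k) = -3 + b
m(d) = -4*d - 4*d² (m(d) = -4*(d + d*d) = -4*(d + d²) = -4*d - 4*d²)
q(E) = -2*E/(-3 + E) (q(E) = -2*(0 + E)/(E - 3) = -2*E/(-3 + E))
q(-2) + S(y(6, 1), 4)*m(-5) = -2*(-2)/(-3 - 2) + (-3/4)*(-4*(-5)*(1 - 5)) = -2*(-2)/(-5) + (-3*¼)*(-4*(-5)*(-4)) = -2*(-2)*(-⅕) - ¾*(-80) = -⅘ + 60 = 296/5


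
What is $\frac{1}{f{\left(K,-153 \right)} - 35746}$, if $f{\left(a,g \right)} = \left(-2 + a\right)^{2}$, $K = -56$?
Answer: $- \frac{1}{32382} \approx -3.0881 \cdot 10^{-5}$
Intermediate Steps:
$\frac{1}{f{\left(K,-153 \right)} - 35746} = \frac{1}{\left(-2 - 56\right)^{2} - 35746} = \frac{1}{\left(-58\right)^{2} - 35746} = \frac{1}{3364 - 35746} = \frac{1}{-32382} = - \frac{1}{32382}$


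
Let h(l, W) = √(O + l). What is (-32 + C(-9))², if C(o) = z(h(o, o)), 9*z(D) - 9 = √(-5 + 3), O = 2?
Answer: (279 - I*√2)²/81 ≈ 960.98 - 9.7424*I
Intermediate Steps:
h(l, W) = √(2 + l)
z(D) = 1 + I*√2/9 (z(D) = 1 + √(-5 + 3)/9 = 1 + √(-2)/9 = 1 + (I*√2)/9 = 1 + I*√2/9)
C(o) = 1 + I*√2/9
(-32 + C(-9))² = (-32 + (1 + I*√2/9))² = (-31 + I*√2/9)²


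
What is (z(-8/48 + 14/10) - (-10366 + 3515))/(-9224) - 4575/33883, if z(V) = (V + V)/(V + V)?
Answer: -68591529/78134198 ≈ -0.87787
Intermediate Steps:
z(V) = 1 (z(V) = (2*V)/((2*V)) = (2*V)*(1/(2*V)) = 1)
(z(-8/48 + 14/10) - (-10366 + 3515))/(-9224) - 4575/33883 = (1 - (-10366 + 3515))/(-9224) - 4575/33883 = (1 - 1*(-6851))*(-1/9224) - 4575*1/33883 = (1 + 6851)*(-1/9224) - 4575/33883 = 6852*(-1/9224) - 4575/33883 = -1713/2306 - 4575/33883 = -68591529/78134198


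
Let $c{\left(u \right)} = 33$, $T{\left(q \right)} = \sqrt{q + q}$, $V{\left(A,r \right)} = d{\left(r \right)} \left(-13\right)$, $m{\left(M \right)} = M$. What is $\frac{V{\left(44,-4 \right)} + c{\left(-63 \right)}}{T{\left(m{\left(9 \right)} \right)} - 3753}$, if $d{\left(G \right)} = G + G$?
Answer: $- \frac{57129}{1564999} - \frac{137 \sqrt{2}}{4694997} \approx -0.036545$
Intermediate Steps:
$d{\left(G \right)} = 2 G$
$V{\left(A,r \right)} = - 26 r$ ($V{\left(A,r \right)} = 2 r \left(-13\right) = - 26 r$)
$T{\left(q \right)} = \sqrt{2} \sqrt{q}$ ($T{\left(q \right)} = \sqrt{2 q} = \sqrt{2} \sqrt{q}$)
$\frac{V{\left(44,-4 \right)} + c{\left(-63 \right)}}{T{\left(m{\left(9 \right)} \right)} - 3753} = \frac{\left(-26\right) \left(-4\right) + 33}{\sqrt{2} \sqrt{9} - 3753} = \frac{104 + 33}{\sqrt{2} \cdot 3 - 3753} = \frac{137}{3 \sqrt{2} - 3753} = \frac{137}{-3753 + 3 \sqrt{2}}$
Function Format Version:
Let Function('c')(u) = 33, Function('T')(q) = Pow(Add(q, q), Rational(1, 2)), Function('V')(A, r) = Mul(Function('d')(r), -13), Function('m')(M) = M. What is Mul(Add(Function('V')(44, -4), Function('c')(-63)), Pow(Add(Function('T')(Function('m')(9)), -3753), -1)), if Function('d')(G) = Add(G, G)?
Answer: Add(Rational(-57129, 1564999), Mul(Rational(-137, 4694997), Pow(2, Rational(1, 2)))) ≈ -0.036545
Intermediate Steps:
Function('d')(G) = Mul(2, G)
Function('V')(A, r) = Mul(-26, r) (Function('V')(A, r) = Mul(Mul(2, r), -13) = Mul(-26, r))
Function('T')(q) = Mul(Pow(2, Rational(1, 2)), Pow(q, Rational(1, 2))) (Function('T')(q) = Pow(Mul(2, q), Rational(1, 2)) = Mul(Pow(2, Rational(1, 2)), Pow(q, Rational(1, 2))))
Mul(Add(Function('V')(44, -4), Function('c')(-63)), Pow(Add(Function('T')(Function('m')(9)), -3753), -1)) = Mul(Add(Mul(-26, -4), 33), Pow(Add(Mul(Pow(2, Rational(1, 2)), Pow(9, Rational(1, 2))), -3753), -1)) = Mul(Add(104, 33), Pow(Add(Mul(Pow(2, Rational(1, 2)), 3), -3753), -1)) = Mul(137, Pow(Add(Mul(3, Pow(2, Rational(1, 2))), -3753), -1)) = Mul(137, Pow(Add(-3753, Mul(3, Pow(2, Rational(1, 2)))), -1))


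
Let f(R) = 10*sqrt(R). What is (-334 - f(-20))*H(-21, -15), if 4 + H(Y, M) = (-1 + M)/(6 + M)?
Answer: 6680/9 + 400*I*sqrt(5)/9 ≈ 742.22 + 99.381*I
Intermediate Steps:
H(Y, M) = -4 + (-1 + M)/(6 + M)
(-334 - f(-20))*H(-21, -15) = (-334 - 10*sqrt(-20))*((-25 - 3*(-15))/(6 - 15)) = (-334 - 10*2*I*sqrt(5))*((-25 + 45)/(-9)) = (-334 - 20*I*sqrt(5))*(-1/9*20) = (-334 - 20*I*sqrt(5))*(-20/9) = 6680/9 + 400*I*sqrt(5)/9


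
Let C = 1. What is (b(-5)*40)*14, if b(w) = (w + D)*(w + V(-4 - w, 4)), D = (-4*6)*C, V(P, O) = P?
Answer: 64960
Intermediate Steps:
D = -24 (D = -4*6*1 = -24*1 = -24)
b(w) = 96 - 4*w (b(w) = (w - 24)*(w + (-4 - w)) = (-24 + w)*(-4) = 96 - 4*w)
(b(-5)*40)*14 = ((96 - 4*(-5))*40)*14 = ((96 + 20)*40)*14 = (116*40)*14 = 4640*14 = 64960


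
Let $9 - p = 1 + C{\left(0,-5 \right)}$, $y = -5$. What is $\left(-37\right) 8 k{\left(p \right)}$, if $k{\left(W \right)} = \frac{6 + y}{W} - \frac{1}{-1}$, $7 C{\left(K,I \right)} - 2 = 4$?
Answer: $- \frac{8436}{25} \approx -337.44$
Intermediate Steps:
$C{\left(K,I \right)} = \frac{6}{7}$ ($C{\left(K,I \right)} = \frac{2}{7} + \frac{1}{7} \cdot 4 = \frac{2}{7} + \frac{4}{7} = \frac{6}{7}$)
$p = \frac{50}{7}$ ($p = 9 - \left(1 + \frac{6}{7}\right) = 9 - \frac{13}{7} = \frac{50}{7} \approx 7.1429$)
$k{\left(W \right)} = 1 + \frac{1}{W}$ ($k{\left(W \right)} = \frac{6 - 5}{W} - \frac{1}{-1} = 1 \frac{1}{W} - -1 = \frac{1}{W} + 1 = 1 + \frac{1}{W}$)
$\left(-37\right) 8 k{\left(p \right)} = \left(-37\right) 8 \frac{1 + \frac{50}{7}}{\frac{50}{7}} = - 296 \cdot \frac{7}{50} \cdot \frac{57}{7} = \left(-296\right) \frac{57}{50} = - \frac{8436}{25}$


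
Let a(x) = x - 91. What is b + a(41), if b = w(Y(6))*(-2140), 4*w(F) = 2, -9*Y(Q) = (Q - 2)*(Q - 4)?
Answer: -1120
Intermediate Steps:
Y(Q) = -(-4 + Q)*(-2 + Q)/9 (Y(Q) = -(Q - 2)*(Q - 4)/9 = -(-2 + Q)*(-4 + Q)/9 = -(-4 + Q)*(-2 + Q)/9)
w(F) = 1/2 (w(F) = (1/4)*2 = 1/2)
a(x) = -91 + x
b = -1070 (b = (1/2)*(-2140) = -1070)
b + a(41) = -1070 + (-91 + 41) = -1070 - 50 = -1120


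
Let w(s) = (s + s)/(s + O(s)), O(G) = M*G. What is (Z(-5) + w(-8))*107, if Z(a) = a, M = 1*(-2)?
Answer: -749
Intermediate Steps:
M = -2
O(G) = -2*G
w(s) = -2 (w(s) = (s + s)/(s - 2*s) = (2*s)/((-s)) = (2*s)*(-1/s) = -2)
(Z(-5) + w(-8))*107 = (-5 - 2)*107 = -7*107 = -749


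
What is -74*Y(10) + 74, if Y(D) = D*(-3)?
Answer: 2294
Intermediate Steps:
Y(D) = -3*D
-74*Y(10) + 74 = -(-222)*10 + 74 = -74*(-30) + 74 = 2220 + 74 = 2294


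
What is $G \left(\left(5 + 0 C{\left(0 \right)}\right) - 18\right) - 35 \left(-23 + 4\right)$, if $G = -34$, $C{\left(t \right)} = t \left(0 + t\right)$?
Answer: $1107$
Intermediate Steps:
$C{\left(t \right)} = t^{2}$ ($C{\left(t \right)} = t t = t^{2}$)
$G \left(\left(5 + 0 C{\left(0 \right)}\right) - 18\right) - 35 \left(-23 + 4\right) = - 34 \left(\left(5 + 0 \cdot 0^{2}\right) - 18\right) - 35 \left(-23 + 4\right) = - 34 \left(\left(5 + 0 \cdot 0\right) - 18\right) - -665 = - 34 \left(\left(5 + 0\right) - 18\right) + 665 = - 34 \left(5 - 18\right) + 665 = \left(-34\right) \left(-13\right) + 665 = 442 + 665 = 1107$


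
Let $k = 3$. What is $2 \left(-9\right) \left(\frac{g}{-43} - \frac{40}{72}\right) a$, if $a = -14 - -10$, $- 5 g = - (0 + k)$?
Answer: $- \frac{8816}{215} \approx -41.005$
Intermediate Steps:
$g = \frac{3}{5}$ ($g = - \frac{\left(-1\right) \left(0 + 3\right)}{5} = - \frac{\left(-1\right) 3}{5} = \left(- \frac{1}{5}\right) \left(-3\right) = \frac{3}{5} \approx 0.6$)
$a = -4$ ($a = -14 + 10 = -4$)
$2 \left(-9\right) \left(\frac{g}{-43} - \frac{40}{72}\right) a = 2 \left(-9\right) \left(\frac{3}{5 \left(-43\right)} - \frac{40}{72}\right) \left(-4\right) = - 18 \left(\frac{3}{5} \left(- \frac{1}{43}\right) - \frac{5}{9}\right) \left(-4\right) = - 18 \left(- \frac{3}{215} - \frac{5}{9}\right) \left(-4\right) = \left(-18\right) \left(- \frac{1102}{1935}\right) \left(-4\right) = \frac{2204}{215} \left(-4\right) = - \frac{8816}{215}$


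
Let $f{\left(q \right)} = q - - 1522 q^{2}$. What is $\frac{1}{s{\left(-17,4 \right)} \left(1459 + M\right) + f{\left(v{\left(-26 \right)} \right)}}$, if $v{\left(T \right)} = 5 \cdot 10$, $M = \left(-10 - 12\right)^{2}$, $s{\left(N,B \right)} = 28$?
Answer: $\frac{1}{3859454} \approx 2.591 \cdot 10^{-7}$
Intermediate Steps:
$M = 484$ ($M = \left(-22\right)^{2} = 484$)
$v{\left(T \right)} = 50$
$f{\left(q \right)} = q + 1522 q^{2}$
$\frac{1}{s{\left(-17,4 \right)} \left(1459 + M\right) + f{\left(v{\left(-26 \right)} \right)}} = \frac{1}{28 \left(1459 + 484\right) + 50 \left(1 + 1522 \cdot 50\right)} = \frac{1}{28 \cdot 1943 + 50 \left(1 + 76100\right)} = \frac{1}{54404 + 50 \cdot 76101} = \frac{1}{54404 + 3805050} = \frac{1}{3859454}$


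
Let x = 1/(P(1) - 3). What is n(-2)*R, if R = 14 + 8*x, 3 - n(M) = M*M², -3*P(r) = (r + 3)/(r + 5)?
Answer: 3674/29 ≈ 126.69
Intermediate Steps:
P(r) = -(3 + r)/(3*(5 + r)) (P(r) = -(r + 3)/(3*(r + 5)) = -(3 + r)/(3*(5 + r)))
x = -9/29 (x = 1/((-3 - 1*1)/(3*(5 + 1)) - 3) = 1/((⅓)*(-3 - 1)/6 - 3) = 1/((⅓)*(⅙)*(-4) - 3) = 1/(-2/9 - 3) = 1/(-29/9) = -9/29 ≈ -0.31034)
n(M) = 3 - M³ (n(M) = 3 - M*M² = 3 - M³)
R = 334/29 (R = 14 + 8*(-9/29) = 14 - 72/29 = 334/29 ≈ 11.517)
n(-2)*R = (3 - 1*(-2)³)*(334/29) = (3 - 1*(-8))*(334/29) = (3 + 8)*(334/29) = 11*(334/29) = 3674/29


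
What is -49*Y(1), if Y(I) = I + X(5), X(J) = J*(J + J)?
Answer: -2499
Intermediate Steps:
X(J) = 2*J**2 (X(J) = J*(2*J) = 2*J**2)
Y(I) = 50 + I (Y(I) = I + 2*5**2 = I + 2*25 = I + 50 = 50 + I)
-49*Y(1) = -49*(50 + 1) = -49*51 = -2499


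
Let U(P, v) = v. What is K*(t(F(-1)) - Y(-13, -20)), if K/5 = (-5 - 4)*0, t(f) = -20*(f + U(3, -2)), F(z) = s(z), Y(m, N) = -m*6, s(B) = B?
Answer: 0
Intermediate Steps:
Y(m, N) = -6*m
F(z) = z
t(f) = 40 - 20*f (t(f) = -20*(f - 2) = -20*(-2 + f) = 40 - 20*f)
K = 0 (K = 5*((-5 - 4)*0) = 5*(-9*0) = 5*0 = 0)
K*(t(F(-1)) - Y(-13, -20)) = 0*((40 - 20*(-1)) - (-6)*(-13)) = 0*((40 + 20) - 1*78) = 0*(60 - 78) = 0*(-18) = 0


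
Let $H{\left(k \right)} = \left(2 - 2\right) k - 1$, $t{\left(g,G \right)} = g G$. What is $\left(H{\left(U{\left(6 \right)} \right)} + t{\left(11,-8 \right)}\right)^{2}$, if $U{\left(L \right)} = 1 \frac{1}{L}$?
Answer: $7921$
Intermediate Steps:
$U{\left(L \right)} = \frac{1}{L}$
$t{\left(g,G \right)} = G g$
$H{\left(k \right)} = -1$ ($H{\left(k \right)} = 0 k - 1 = 0 - 1 = -1$)
$\left(H{\left(U{\left(6 \right)} \right)} + t{\left(11,-8 \right)}\right)^{2} = \left(-1 - 88\right)^{2} = \left(-89\right)^{2} = 7921$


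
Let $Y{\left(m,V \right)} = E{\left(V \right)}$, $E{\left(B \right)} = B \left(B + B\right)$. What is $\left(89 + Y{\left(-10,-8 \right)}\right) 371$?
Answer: $80507$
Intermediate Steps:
$E{\left(B \right)} = 2 B^{2}$ ($E{\left(B \right)} = B 2 B = 2 B^{2}$)
$Y{\left(m,V \right)} = 2 V^{2}$
$\left(89 + Y{\left(-10,-8 \right)}\right) 371 = \left(89 + 2 \left(-8\right)^{2}\right) 371 = \left(89 + 2 \cdot 64\right) 371 = \left(89 + 128\right) 371 = 217 \cdot 371 = 80507$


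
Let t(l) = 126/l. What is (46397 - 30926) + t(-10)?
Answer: 77292/5 ≈ 15458.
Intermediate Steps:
(46397 - 30926) + t(-10) = (46397 - 30926) + 126/(-10) = 15471 + 126*(-⅒) = 15471 - 63/5 = 77292/5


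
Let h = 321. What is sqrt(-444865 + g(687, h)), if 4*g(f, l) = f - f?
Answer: I*sqrt(444865) ≈ 666.98*I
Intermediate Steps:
g(f, l) = 0 (g(f, l) = (f - f)/4 = (1/4)*0 = 0)
sqrt(-444865 + g(687, h)) = sqrt(-444865 + 0) = sqrt(-444865) = I*sqrt(444865)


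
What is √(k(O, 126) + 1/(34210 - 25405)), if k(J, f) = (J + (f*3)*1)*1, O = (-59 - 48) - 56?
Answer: 2*√4167133545/8805 ≈ 14.663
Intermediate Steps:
O = -163 (O = -107 - 56 = -163)
k(J, f) = J + 3*f (k(J, f) = (J + (3*f)*1)*1 = (J + 3*f)*1 = J + 3*f)
√(k(O, 126) + 1/(34210 - 25405)) = √((-163 + 3*126) + 1/(34210 - 25405)) = √((-163 + 378) + 1/8805) = √(215 + 1/8805) = √(1893076/8805) = 2*√4167133545/8805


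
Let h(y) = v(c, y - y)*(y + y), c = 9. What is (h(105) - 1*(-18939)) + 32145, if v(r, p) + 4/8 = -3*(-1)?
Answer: 51609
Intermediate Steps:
v(r, p) = 5/2 (v(r, p) = -1/2 - 3*(-1) = -1/2 + 3 = 5/2)
h(y) = 5*y (h(y) = 5*(y + y)/2 = 5*(2*y)/2 = 5*y)
(h(105) - 1*(-18939)) + 32145 = (5*105 - 1*(-18939)) + 32145 = (525 + 18939) + 32145 = 19464 + 32145 = 51609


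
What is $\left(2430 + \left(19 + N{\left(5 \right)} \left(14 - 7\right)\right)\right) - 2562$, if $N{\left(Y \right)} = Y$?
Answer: $-78$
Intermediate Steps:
$\left(2430 + \left(19 + N{\left(5 \right)} \left(14 - 7\right)\right)\right) - 2562 = \left(2430 + \left(19 + 5 \left(14 - 7\right)\right)\right) - 2562 = \left(2430 + \left(19 + 5 \cdot 7\right)\right) - 2562 = \left(2430 + \left(19 + 35\right)\right) - 2562 = \left(2430 + 54\right) - 2562 = 2484 - 2562 = -78$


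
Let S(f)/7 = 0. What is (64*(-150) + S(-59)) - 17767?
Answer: -27367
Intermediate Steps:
S(f) = 0 (S(f) = 7*0 = 0)
(64*(-150) + S(-59)) - 17767 = (64*(-150) + 0) - 17767 = (-9600 + 0) - 17767 = -9600 - 17767 = -27367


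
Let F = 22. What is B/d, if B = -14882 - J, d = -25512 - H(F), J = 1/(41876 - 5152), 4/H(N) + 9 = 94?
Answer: 46454758365/79636875376 ≈ 0.58333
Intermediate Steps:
H(N) = 4/85 (H(N) = 4/(-9 + 94) = 4/85)
J = 1/36724 ≈ 2.7230e-5
d = -2168524/85 (d = -25512 - 1*4/85 = -25512 - 4/85 = -2168524/85 ≈ -25512.)
B = -546526569/36724 (B = -14882 - 1*1/36724 = -14882 - 1/36724 = -546526569/36724 ≈ -14882.)
B/d = -546526569/(36724*(-2168524/85)) = -546526569/36724*(-85/2168524) = 46454758365/79636875376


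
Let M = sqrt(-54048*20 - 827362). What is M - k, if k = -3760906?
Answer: 3760906 + I*sqrt(1908322) ≈ 3.7609e+6 + 1381.4*I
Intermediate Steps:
M = I*sqrt(1908322) (M = sqrt(-1080960 - 827362) = sqrt(-1908322) = I*sqrt(1908322) ≈ 1381.4*I)
M - k = I*sqrt(1908322) - 1*(-3760906) = I*sqrt(1908322) + 3760906 = 3760906 + I*sqrt(1908322)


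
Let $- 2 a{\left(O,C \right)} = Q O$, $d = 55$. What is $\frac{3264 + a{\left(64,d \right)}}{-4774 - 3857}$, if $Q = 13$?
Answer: $- \frac{2848}{8631} \approx -0.32997$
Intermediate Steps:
$a{\left(O,C \right)} = - \frac{13 O}{2}$
$\frac{3264 + a{\left(64,d \right)}}{-4774 - 3857} = \frac{3264 - 416}{-4774 - 3857} = \frac{3264 - 416}{-8631} = 2848 \left(- \frac{1}{8631}\right) = - \frac{2848}{8631}$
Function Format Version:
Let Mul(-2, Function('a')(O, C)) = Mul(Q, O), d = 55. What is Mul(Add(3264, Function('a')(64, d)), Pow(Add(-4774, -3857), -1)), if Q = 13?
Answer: Rational(-2848, 8631) ≈ -0.32997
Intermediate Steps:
Function('a')(O, C) = Mul(Rational(-13, 2), O) (Function('a')(O, C) = Mul(Rational(-1, 2), Mul(13, O)) = Mul(Rational(-13, 2), O))
Mul(Add(3264, Function('a')(64, d)), Pow(Add(-4774, -3857), -1)) = Mul(Add(3264, Mul(Rational(-13, 2), 64)), Pow(Add(-4774, -3857), -1)) = Mul(Add(3264, -416), Pow(-8631, -1)) = Mul(2848, Rational(-1, 8631)) = Rational(-2848, 8631)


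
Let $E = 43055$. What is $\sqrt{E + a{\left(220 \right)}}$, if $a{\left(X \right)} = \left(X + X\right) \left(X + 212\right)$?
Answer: $\sqrt{233135} \approx 482.84$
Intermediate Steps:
$a{\left(X \right)} = 2 X \left(212 + X\right)$
$\sqrt{E + a{\left(220 \right)}} = \sqrt{43055 + 2 \cdot 220 \left(212 + 220\right)} = \sqrt{43055 + 2 \cdot 220 \cdot 432} = \sqrt{43055 + 190080} = \sqrt{233135}$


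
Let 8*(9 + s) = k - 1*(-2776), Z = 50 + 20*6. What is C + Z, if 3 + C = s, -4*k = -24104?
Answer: 5033/4 ≈ 1258.3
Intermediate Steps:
k = 6026 (k = -¼*(-24104) = 6026)
Z = 170 (Z = 50 + 120 = 170)
s = 4365/4 (s = -9 + (6026 - 1*(-2776))/8 = -9 + (6026 + 2776)/8 = -9 + (⅛)*8802 = -9 + 4401/4 = 4365/4 ≈ 1091.3)
C = 4353/4 (C = -3 + 4365/4 = 4353/4 ≈ 1088.3)
C + Z = 4353/4 + 170 = 5033/4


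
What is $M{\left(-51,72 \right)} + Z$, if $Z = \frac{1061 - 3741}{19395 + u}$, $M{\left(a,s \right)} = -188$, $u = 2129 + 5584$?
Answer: $- \frac{1274746}{6777} \approx -188.1$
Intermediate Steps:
$u = 7713$
$Z = - \frac{670}{6777}$ ($Z = \frac{1061 - 3741}{19395 + 7713} = - \frac{2680}{27108} = \left(-2680\right) \frac{1}{27108} = - \frac{670}{6777} \approx -0.098864$)
$M{\left(-51,72 \right)} + Z = -188 - \frac{670}{6777} = - \frac{1274746}{6777}$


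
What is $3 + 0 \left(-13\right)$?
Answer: $3$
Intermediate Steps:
$3 + 0 \left(-13\right) = 3 + 0 = 3$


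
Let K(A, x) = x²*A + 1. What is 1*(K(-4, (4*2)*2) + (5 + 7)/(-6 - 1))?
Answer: -7173/7 ≈ -1024.7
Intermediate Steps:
K(A, x) = 1 + A*x² (K(A, x) = A*x² + 1 = 1 + A*x²)
1*(K(-4, (4*2)*2) + (5 + 7)/(-6 - 1)) = 1*((1 - 4*((4*2)*2)²) + (5 + 7)/(-6 - 1)) = 1*((1 - 4*(8*2)²) + 12/(-7)) = 1*((1 - 4*16²) + 12*(-⅐)) = 1*((1 - 4*256) - 12/7) = 1*((1 - 1024) - 12/7) = 1*(-1023 - 12/7) = 1*(-7173/7) = -7173/7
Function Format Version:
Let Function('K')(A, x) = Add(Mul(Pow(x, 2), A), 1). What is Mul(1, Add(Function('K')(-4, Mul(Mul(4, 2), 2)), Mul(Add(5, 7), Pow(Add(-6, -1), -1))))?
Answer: Rational(-7173, 7) ≈ -1024.7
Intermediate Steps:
Function('K')(A, x) = Add(1, Mul(A, Pow(x, 2))) (Function('K')(A, x) = Add(Mul(A, Pow(x, 2)), 1) = Add(1, Mul(A, Pow(x, 2))))
Mul(1, Add(Function('K')(-4, Mul(Mul(4, 2), 2)), Mul(Add(5, 7), Pow(Add(-6, -1), -1)))) = Mul(1, Add(Add(1, Mul(-4, Pow(Mul(Mul(4, 2), 2), 2))), Mul(Add(5, 7), Pow(Add(-6, -1), -1)))) = Mul(1, Add(Add(1, Mul(-4, Pow(Mul(8, 2), 2))), Mul(12, Pow(-7, -1)))) = Mul(1, Add(Add(1, Mul(-4, Pow(16, 2))), Mul(12, Rational(-1, 7)))) = Mul(1, Add(Add(1, Mul(-4, 256)), Rational(-12, 7))) = Mul(1, Add(Add(1, -1024), Rational(-12, 7))) = Mul(1, Add(-1023, Rational(-12, 7))) = Mul(1, Rational(-7173, 7)) = Rational(-7173, 7)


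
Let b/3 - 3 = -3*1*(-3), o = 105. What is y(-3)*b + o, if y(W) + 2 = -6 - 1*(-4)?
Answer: -39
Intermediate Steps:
b = 36 (b = 9 + 3*(-3*1*(-3)) = 9 + 3*(-3*(-3)) = 9 + 3*9 = 9 + 27 = 36)
y(W) = -4 (y(W) = -2 + (-6 - 1*(-4)) = -2 + (-6 + 4) = -2 - 2 = -4)
y(-3)*b + o = -4*36 + 105 = -144 + 105 = -39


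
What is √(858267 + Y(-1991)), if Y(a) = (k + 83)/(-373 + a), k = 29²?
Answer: √33308468834/197 ≈ 926.43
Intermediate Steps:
k = 841
Y(a) = 924/(-373 + a) (Y(a) = (841 + 83)/(-373 + a) = 924/(-373 + a))
√(858267 + Y(-1991)) = √(858267 + 924/(-373 - 1991)) = √(858267 + 924/(-2364)) = √(858267 + 924*(-1/2364)) = √(858267 - 77/197) = √(169078522/197) = √33308468834/197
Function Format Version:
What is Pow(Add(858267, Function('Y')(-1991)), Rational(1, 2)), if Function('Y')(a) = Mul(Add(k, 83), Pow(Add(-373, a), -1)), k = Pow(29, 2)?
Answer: Mul(Rational(1, 197), Pow(33308468834, Rational(1, 2))) ≈ 926.43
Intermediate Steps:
k = 841
Function('Y')(a) = Mul(924, Pow(Add(-373, a), -1)) (Function('Y')(a) = Mul(Add(841, 83), Pow(Add(-373, a), -1)) = Mul(924, Pow(Add(-373, a), -1)))
Pow(Add(858267, Function('Y')(-1991)), Rational(1, 2)) = Pow(Add(858267, Mul(924, Pow(Add(-373, -1991), -1))), Rational(1, 2)) = Pow(Add(858267, Mul(924, Pow(-2364, -1))), Rational(1, 2)) = Pow(Add(858267, Mul(924, Rational(-1, 2364))), Rational(1, 2)) = Pow(Add(858267, Rational(-77, 197)), Rational(1, 2)) = Pow(Rational(169078522, 197), Rational(1, 2)) = Mul(Rational(1, 197), Pow(33308468834, Rational(1, 2)))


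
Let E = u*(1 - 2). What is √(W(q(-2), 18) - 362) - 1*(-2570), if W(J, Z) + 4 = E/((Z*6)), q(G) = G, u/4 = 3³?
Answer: 2570 + I*√367 ≈ 2570.0 + 19.157*I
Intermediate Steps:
u = 108 (u = 4*3³ = 4*27 = 108)
E = -108 (E = 108*(1 - 2) = 108*(-1) = -108)
W(J, Z) = -4 - 18/Z (W(J, Z) = -4 - 108*1/(6*Z) = -4 - 18/Z)
√(W(q(-2), 18) - 362) - 1*(-2570) = √((-4 - 18/18) - 362) - 1*(-2570) = √((-4 - 18*1/18) - 362) + 2570 = √((-4 - 1) - 362) + 2570 = √(-5 - 362) + 2570 = √(-367) + 2570 = I*√367 + 2570 = 2570 + I*√367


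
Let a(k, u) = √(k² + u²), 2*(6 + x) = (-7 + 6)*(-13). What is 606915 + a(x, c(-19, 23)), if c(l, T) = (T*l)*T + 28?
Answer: 606915 + √401842117/2 ≈ 6.1694e+5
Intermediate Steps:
x = ½ (x = -6 + ((-7 + 6)*(-13))/2 = -6 + (-1*(-13))/2 = -6 + (½)*13 = -6 + 13/2 = ½ ≈ 0.50000)
c(l, T) = 28 + l*T² (c(l, T) = l*T² + 28 = 28 + l*T²)
606915 + a(x, c(-19, 23)) = 606915 + √((½)² + (28 - 19*23²)²) = 606915 + √(¼ + (28 - 19*529)²) = 606915 + √(¼ + (28 - 10051)²) = 606915 + √(¼ + (-10023)²) = 606915 + √(¼ + 100460529) = 606915 + √(401842117/4) = 606915 + √401842117/2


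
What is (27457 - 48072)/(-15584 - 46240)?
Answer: 2945/8832 ≈ 0.33345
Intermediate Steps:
(27457 - 48072)/(-15584 - 46240) = -20615/(-61824) = -20615*(-1/61824) = 2945/8832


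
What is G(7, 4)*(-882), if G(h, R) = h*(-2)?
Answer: 12348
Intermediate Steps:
G(h, R) = -2*h
G(7, 4)*(-882) = -2*7*(-882) = -14*(-882) = 12348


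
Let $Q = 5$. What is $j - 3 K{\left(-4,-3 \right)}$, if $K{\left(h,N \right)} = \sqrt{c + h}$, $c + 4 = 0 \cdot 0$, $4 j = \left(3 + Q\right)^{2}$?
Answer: $16 - 6 i \sqrt{2} \approx 16.0 - 8.4853 i$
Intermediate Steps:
$j = 16$ ($j = \frac{\left(3 + 5\right)^{2}}{4} = \frac{8^{2}}{4} = \frac{1}{4} \cdot 64 = 16$)
$c = -4$ ($c = -4 + 0 \cdot 0 = -4 + 0 = -4$)
$K{\left(h,N \right)} = \sqrt{-4 + h}$
$j - 3 K{\left(-4,-3 \right)} = 16 - 3 \sqrt{-4 - 4} = 16 - 3 \sqrt{-8} = 16 - 3 \cdot 2 i \sqrt{2} = 16 - 6 i \sqrt{2}$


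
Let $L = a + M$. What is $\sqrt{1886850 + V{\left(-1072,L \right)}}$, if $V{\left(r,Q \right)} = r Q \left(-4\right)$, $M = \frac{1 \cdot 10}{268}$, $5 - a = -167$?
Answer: $\sqrt{2624546} \approx 1620.0$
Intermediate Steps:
$a = 172$ ($a = 5 - -167 = 5 + 167 = 172$)
$M = \frac{5}{134}$ ($M = 10 \cdot \frac{1}{268} = \frac{5}{134} \approx 0.037313$)
$L = \frac{23053}{134}$ ($L = 172 + \frac{5}{134} = \frac{23053}{134} \approx 172.04$)
$V{\left(r,Q \right)} = - 4 Q r$ ($V{\left(r,Q \right)} = Q r \left(-4\right) = - 4 Q r$)
$\sqrt{1886850 + V{\left(-1072,L \right)}} = \sqrt{1886850 - \frac{46106}{67} \left(-1072\right)} = \sqrt{1886850 + 737696} = \sqrt{2624546}$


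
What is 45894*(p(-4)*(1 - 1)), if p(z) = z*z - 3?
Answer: 0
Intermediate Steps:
p(z) = -3 + z² (p(z) = z² - 3 = -3 + z²)
45894*(p(-4)*(1 - 1)) = 45894*((-3 + (-4)²)*(1 - 1)) = 45894*((-3 + 16)*0) = 45894*(13*0) = 45894*0 = 0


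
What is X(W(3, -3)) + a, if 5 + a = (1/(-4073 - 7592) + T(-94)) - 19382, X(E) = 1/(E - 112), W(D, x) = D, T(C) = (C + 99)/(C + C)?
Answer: -4634261153597/239039180 ≈ -19387.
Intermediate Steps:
T(C) = (99 + C)/(2*C) (T(C) = (99 + C)/((2*C)) = (99 + C)*(1/(2*C)) = (99 + C)/(2*C))
X(E) = 1/(-112 + E)
a = -42516137253/2193020 (a = -5 + ((1/(-4073 - 7592) + (½)*(99 - 94)/(-94)) - 19382) = -5 + ((1/(-11665) + (½)*(-1/94)*5) - 19382) = -5 + ((-1/11665 - 5/188) - 19382) = -5 + (-58513/2193020 - 19382) = -5 - 42505172153/2193020 = -42516137253/2193020 ≈ -19387.)
X(W(3, -3)) + a = 1/(-112 + 3) - 42516137253/2193020 = 1/(-109) - 42516137253/2193020 = -1/109 - 42516137253/2193020 = -4634261153597/239039180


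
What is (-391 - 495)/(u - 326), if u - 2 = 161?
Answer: 886/163 ≈ 5.4356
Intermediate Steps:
u = 163 (u = 2 + 161 = 163)
(-391 - 495)/(u - 326) = (-391 - 495)/(163 - 326) = -886/(-163) = -886*(-1/163) = 886/163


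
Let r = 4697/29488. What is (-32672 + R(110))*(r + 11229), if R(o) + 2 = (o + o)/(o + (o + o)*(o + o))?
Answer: -298203963484073/812763 ≈ -3.6690e+8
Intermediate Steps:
r = 4697/29488 (r = 4697*(1/29488) = 4697/29488 ≈ 0.15929)
R(o) = -2 + 2*o/(o + 4*o²) (R(o) = -2 + (o + o)/(o + (o + o)*(o + o)) = -2 + (2*o)/(o + (2*o)*(2*o)) = -2 + (2*o)/(o + 4*o²) = -2 + 2*o/(o + 4*o²))
(-32672 + R(110))*(r + 11229) = (-32672 - 8*110/(1 + 4*110))*(4697/29488 + 11229) = (-32672 - 8*110/(1 + 440))*(331125449/29488) = (-32672 - 8*110/441)*(331125449/29488) = (-32672 - 8*110*1/441)*(331125449/29488) = (-32672 - 880/441)*(331125449/29488) = -14409232/441*331125449/29488 = -298203963484073/812763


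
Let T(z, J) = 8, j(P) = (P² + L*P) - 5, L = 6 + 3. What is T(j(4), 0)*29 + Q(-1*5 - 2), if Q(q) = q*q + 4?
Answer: 285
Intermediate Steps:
L = 9
j(P) = -5 + P² + 9*P (j(P) = (P² + 9*P) - 5 = -5 + P² + 9*P)
Q(q) = 4 + q² (Q(q) = q² + 4 = 4 + q²)
T(j(4), 0)*29 + Q(-1*5 - 2) = 8*29 + (4 + (-1*5 - 2)²) = 232 + (4 + (-5 - 2)²) = 232 + (4 + (-7)²) = 232 + (4 + 49) = 232 + 53 = 285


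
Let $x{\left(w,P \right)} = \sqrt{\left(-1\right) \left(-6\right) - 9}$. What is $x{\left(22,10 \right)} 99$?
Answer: $99 i \sqrt{3} \approx 171.47 i$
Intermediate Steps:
$x{\left(w,P \right)} = i \sqrt{3}$ ($x{\left(w,P \right)} = \sqrt{6 - 9} = \sqrt{-3} = i \sqrt{3}$)
$x{\left(22,10 \right)} 99 = i \sqrt{3} \cdot 99 = 99 i \sqrt{3}$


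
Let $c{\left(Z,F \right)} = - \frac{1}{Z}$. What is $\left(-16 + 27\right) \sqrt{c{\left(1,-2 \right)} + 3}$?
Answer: $11 \sqrt{2} \approx 15.556$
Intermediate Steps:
$\left(-16 + 27\right) \sqrt{c{\left(1,-2 \right)} + 3} = \left(-16 + 27\right) \sqrt{- 1^{-1} + 3} = 11 \sqrt{\left(-1\right) 1 + 3} = 11 \sqrt{-1 + 3} = 11 \sqrt{2}$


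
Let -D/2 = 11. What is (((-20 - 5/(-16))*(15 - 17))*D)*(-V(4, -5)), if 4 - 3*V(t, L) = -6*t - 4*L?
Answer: 2310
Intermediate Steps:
D = -22 (D = -2*11 = -22)
V(t, L) = 4/3 + 2*t + 4*L/3 (V(t, L) = 4/3 - (-6*t - 4*L)/3 = 4/3 + (2*t + 4*L/3) = 4/3 + 2*t + 4*L/3)
(((-20 - 5/(-16))*(15 - 17))*D)*(-V(4, -5)) = (((-20 - 5/(-16))*(15 - 17))*(-22))*(-(4/3 + 2*4 + (4/3)*(-5))) = (((-20 - 5*(-1/16))*(-2))*(-22))*(-(4/3 + 8 - 20/3)) = (((-20 + 5/16)*(-2))*(-22))*(-1*8/3) = (-315/16*(-2)*(-22))*(-8/3) = ((315/8)*(-22))*(-8/3) = -3465/4*(-8/3) = 2310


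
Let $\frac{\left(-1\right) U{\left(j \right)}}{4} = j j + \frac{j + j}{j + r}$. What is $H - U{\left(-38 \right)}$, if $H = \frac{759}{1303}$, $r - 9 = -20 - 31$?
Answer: $\frac{37659192}{6515} \approx 5780.4$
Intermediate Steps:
$r = -42$ ($r = 9 - 51 = -42$)
$U{\left(j \right)} = - 4 j^{2} - \frac{8 j}{-42 + j}$ ($U{\left(j \right)} = - 4 \left(j j + \frac{j + j}{j - 42}\right) = - 4 \left(j^{2} + \frac{2 j}{-42 + j}\right) = - 4 j^{2} - \frac{8 j}{-42 + j}$)
$H = \frac{759}{1303}$ ($H = 759 \cdot \frac{1}{1303} = \frac{759}{1303} \approx 0.5825$)
$H - U{\left(-38 \right)} = \frac{759}{1303} - 4 \left(-38\right) \frac{1}{-42 - 38} \left(-2 - \left(-38\right)^{2} + 42 \left(-38\right)\right) = \frac{759}{1303} - 4 \left(-38\right) \frac{1}{-80} \left(-2 - 1444 - 1596\right) = \frac{759}{1303} - 4 \left(-38\right) \left(- \frac{1}{80}\right) \left(-2 - 1444 - 1596\right) = \frac{759}{1303} - 4 \left(-38\right) \left(- \frac{1}{80}\right) \left(-3042\right) = \frac{759}{1303} - - \frac{28899}{5} = \frac{759}{1303} + \frac{28899}{5} = \frac{37659192}{6515}$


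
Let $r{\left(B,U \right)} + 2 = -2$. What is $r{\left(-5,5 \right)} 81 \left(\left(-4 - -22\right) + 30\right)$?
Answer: $-15552$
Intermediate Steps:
$r{\left(B,U \right)} = -4$ ($r{\left(B,U \right)} = -2 - 2 = -4$)
$r{\left(-5,5 \right)} 81 \left(\left(-4 - -22\right) + 30\right) = \left(-4\right) 81 \left(\left(-4 - -22\right) + 30\right) = - 324 \left(\left(-4 + 22\right) + 30\right) = - 324 \left(18 + 30\right) = \left(-324\right) 48 = -15552$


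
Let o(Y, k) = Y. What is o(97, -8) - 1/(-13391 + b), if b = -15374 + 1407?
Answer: 2653727/27358 ≈ 97.000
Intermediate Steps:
b = -13967
o(97, -8) - 1/(-13391 + b) = 97 - 1/(-13391 - 13967) = 97 - 1/(-27358) = 97 - 1*(-1/27358) = 97 + 1/27358 = 2653727/27358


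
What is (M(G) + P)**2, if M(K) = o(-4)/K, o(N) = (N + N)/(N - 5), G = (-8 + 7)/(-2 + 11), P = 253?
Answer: 60025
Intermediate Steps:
G = -1/9 ≈ -0.11111
o(N) = 2*N/(-5 + N) (o(N) = (2*N)/(-5 + N) = 2*N/(-5 + N))
M(K) = 8/(9*K) (M(K) = (2*(-4)/(-5 - 4))/K = (2*(-4)/(-9))/K = (2*(-4)*(-1/9))/K = 8/(9*K))
(M(G) + P)**2 = (8/(9*(-1/9)) + 253)**2 = ((8/9)*(-9) + 253)**2 = (-8 + 253)**2 = 245**2 = 60025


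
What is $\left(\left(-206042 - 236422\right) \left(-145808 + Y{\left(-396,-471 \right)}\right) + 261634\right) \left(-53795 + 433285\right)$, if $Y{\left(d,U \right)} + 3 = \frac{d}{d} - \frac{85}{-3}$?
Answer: $24478395643213060$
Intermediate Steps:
$Y{\left(d,U \right)} = \frac{79}{3}$ ($Y{\left(d,U \right)} = -3 + \left(\frac{d}{d} - \frac{85}{-3}\right) = -3 + \left(1 - - \frac{85}{3}\right) = -3 + \left(1 + \frac{85}{3}\right) = -3 + \frac{88}{3} = \frac{79}{3}$)
$\left(\left(-206042 - 236422\right) \left(-145808 + Y{\left(-396,-471 \right)}\right) + 261634\right) \left(-53795 + 433285\right) = \left(\left(-206042 - 236422\right) \left(-145808 + \frac{79}{3}\right) + 261634\right) \left(-53795 + 433285\right) = \left(\left(-442464\right) \left(- \frac{437345}{3}\right) + 261634\right) 379490 = \left(64503139360 + 261634\right) 379490 = 64503400994 \cdot 379490 = 24478395643213060$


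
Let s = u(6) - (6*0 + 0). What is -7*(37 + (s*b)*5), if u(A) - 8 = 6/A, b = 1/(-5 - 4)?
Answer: -224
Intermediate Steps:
b = -⅑ (b = 1/(-9) = -⅑ ≈ -0.11111)
u(A) = 8 + 6/A
s = 9 (s = (8 + 6/6) - (6*0 + 0) = (8 + 6*(⅙)) - (0 + 0) = (8 + 1) - 1*0 = 9 + 0 = 9)
-7*(37 + (s*b)*5) = -7*(37 + (9*(-⅑))*5) = -7*(37 - 1*5) = -7*(37 - 5) = -7*32 = -224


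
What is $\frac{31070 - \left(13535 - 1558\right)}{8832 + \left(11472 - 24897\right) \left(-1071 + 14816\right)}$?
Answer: $- \frac{19093}{184517793} \approx -0.00010348$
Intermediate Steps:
$\frac{31070 - \left(13535 - 1558\right)}{8832 + \left(11472 - 24897\right) \left(-1071 + 14816\right)} = \frac{31070 - 11977}{8832 - 184526625} = \frac{31070 - 11977}{-184517793} = \left(31070 - 11977\right) \left(- \frac{1}{184517793}\right) = 19093 \left(- \frac{1}{184517793}\right) = - \frac{19093}{184517793}$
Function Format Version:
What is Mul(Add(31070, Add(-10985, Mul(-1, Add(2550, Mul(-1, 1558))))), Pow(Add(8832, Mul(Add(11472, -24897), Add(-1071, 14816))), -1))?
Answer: Rational(-19093, 184517793) ≈ -0.00010348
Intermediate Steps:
Mul(Add(31070, Add(-10985, Mul(-1, Add(2550, Mul(-1, 1558))))), Pow(Add(8832, Mul(Add(11472, -24897), Add(-1071, 14816))), -1)) = Mul(Add(31070, Add(-10985, Mul(-1, Add(2550, -1558)))), Pow(Add(8832, Mul(-13425, 13745)), -1)) = Mul(Add(31070, Add(-10985, Mul(-1, 992))), Pow(Add(8832, -184526625), -1)) = Mul(Add(31070, Add(-10985, -992)), Pow(-184517793, -1)) = Mul(Add(31070, -11977), Rational(-1, 184517793)) = Mul(19093, Rational(-1, 184517793)) = Rational(-19093, 184517793)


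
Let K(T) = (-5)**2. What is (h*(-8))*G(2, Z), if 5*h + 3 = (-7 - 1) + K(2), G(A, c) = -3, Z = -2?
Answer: 336/5 ≈ 67.200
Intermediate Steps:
K(T) = 25
h = 14/5 (h = -3/5 + ((-7 - 1) + 25)/5 = -3/5 + (-8 + 25)/5 = -3/5 + (1/5)*17 = -3/5 + 17/5 = 14/5 ≈ 2.8000)
(h*(-8))*G(2, Z) = ((14/5)*(-8))*(-3) = -112/5*(-3) = 336/5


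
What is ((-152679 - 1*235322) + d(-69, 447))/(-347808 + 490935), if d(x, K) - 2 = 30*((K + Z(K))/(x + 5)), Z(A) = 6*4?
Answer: -44527/16416 ≈ -2.7124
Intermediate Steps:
Z(A) = 24
d(x, K) = 2 + 30*(24 + K)/(5 + x) (d(x, K) = 2 + 30*((K + 24)/(x + 5)) = 2 + 30*((24 + K)/(5 + x)) = 2 + 30*(24 + K)/(5 + x))
((-152679 - 1*235322) + d(-69, 447))/(-347808 + 490935) = ((-152679 - 1*235322) + 2*(365 - 69 + 15*447)/(5 - 69))/(-347808 + 490935) = ((-152679 - 235322) + 2*(365 - 69 + 6705)/(-64))/143127 = (-388001 + 2*(-1/64)*7001)*(1/143127) = (-388001 - 7001/32)*(1/143127) = -12423033/32*1/143127 = -44527/16416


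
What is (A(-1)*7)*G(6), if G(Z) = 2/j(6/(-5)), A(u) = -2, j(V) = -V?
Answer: -70/3 ≈ -23.333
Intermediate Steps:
G(Z) = 5/3 (G(Z) = 2/((-6/(-5))) = 2/((-6*(-1)/5)) = 2/((-1*(-6/5))) = 2/(6/5) = 2*(5/6) = 5/3)
(A(-1)*7)*G(6) = -2*7*(5/3) = -14*5/3 = -70/3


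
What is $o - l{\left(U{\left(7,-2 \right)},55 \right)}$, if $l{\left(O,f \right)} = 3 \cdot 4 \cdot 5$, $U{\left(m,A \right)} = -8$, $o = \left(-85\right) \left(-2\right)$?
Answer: $110$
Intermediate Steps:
$o = 170$
$l{\left(O,f \right)} = 60$ ($l{\left(O,f \right)} = 12 \cdot 5 = 60$)
$o - l{\left(U{\left(7,-2 \right)},55 \right)} = 170 - 60 = 110$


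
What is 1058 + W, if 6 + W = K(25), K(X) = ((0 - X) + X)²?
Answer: 1052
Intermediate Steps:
K(X) = 0 (K(X) = (-X + X)² = 0² = 0)
W = -6 (W = -6 + 0 = -6)
1058 + W = 1058 - 6 = 1052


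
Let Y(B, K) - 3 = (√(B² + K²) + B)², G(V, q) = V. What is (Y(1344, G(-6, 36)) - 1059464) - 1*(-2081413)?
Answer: 4634660 + 16128*√50177 ≈ 8.2474e+6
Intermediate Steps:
Y(B, K) = 3 + (B + √(B² + K²))² (Y(B, K) = 3 + (√(B² + K²) + B)² = 3 + (B + √(B² + K²))²)
(Y(1344, G(-6, 36)) - 1059464) - 1*(-2081413) = ((3 + (1344 + √(1344² + (-6)²))²) - 1059464) - 1*(-2081413) = ((3 + (1344 + √(1806336 + 36))²) - 1059464) + 2081413 = ((3 + (1344 + √1806372)²) - 1059464) + 2081413 = ((3 + (1344 + 6*√50177)²) - 1059464) + 2081413 = (-1059461 + (1344 + 6*√50177)²) + 2081413 = 1021952 + (1344 + 6*√50177)²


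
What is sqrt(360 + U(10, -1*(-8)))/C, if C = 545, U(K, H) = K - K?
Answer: 6*sqrt(10)/545 ≈ 0.034814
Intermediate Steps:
U(K, H) = 0
sqrt(360 + U(10, -1*(-8)))/C = sqrt(360 + 0)/545 = sqrt(360)*(1/545) = (6*sqrt(10))*(1/545) = 6*sqrt(10)/545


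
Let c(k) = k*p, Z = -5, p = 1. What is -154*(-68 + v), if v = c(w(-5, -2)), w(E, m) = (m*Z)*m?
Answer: 13552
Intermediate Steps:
w(E, m) = -5*m² (w(E, m) = (m*(-5))*m = (-5*m)*m = -5*m²)
c(k) = k (c(k) = k*1 = k)
v = -20 (v = -5*(-2)² = -5*4 = -20)
-154*(-68 + v) = -154*(-68 - 20) = -154*(-88) = 13552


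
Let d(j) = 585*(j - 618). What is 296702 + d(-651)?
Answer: -445663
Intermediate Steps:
d(j) = -361530 + 585*j (d(j) = 585*(-618 + j) = -361530 + 585*j)
296702 + d(-651) = 296702 + (-361530 + 585*(-651)) = 296702 + (-361530 - 380835) = 296702 - 742365 = -445663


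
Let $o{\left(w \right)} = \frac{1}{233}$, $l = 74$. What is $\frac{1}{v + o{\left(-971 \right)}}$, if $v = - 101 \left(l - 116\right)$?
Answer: $\frac{233}{988387} \approx 0.00023574$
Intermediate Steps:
$o{\left(w \right)} = \frac{1}{233}$
$v = 4242$ ($v = - 101 \left(74 - 116\right) = \left(-101\right) \left(-42\right) = 4242$)
$\frac{1}{v + o{\left(-971 \right)}} = \frac{1}{4242 + \frac{1}{233}} = \frac{1}{\frac{988387}{233}} = \frac{233}{988387}$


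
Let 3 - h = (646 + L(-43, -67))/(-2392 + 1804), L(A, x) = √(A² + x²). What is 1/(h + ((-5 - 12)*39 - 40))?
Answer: -120820476/84441591889 - 294*√6338/84441591889 ≈ -0.0014311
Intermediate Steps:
h = 1205/294 + √6338/588 (h = 3 - (646 + √((-43)² + (-67)²))/(-2392 + 1804) = 3 - (646 + √(1849 + 4489))/(-588) = 3 - (646 + √6338)*(-1)/588 = 3 - (-323/294 - √6338/588) = 3 + (323/294 + √6338/588) = 1205/294 + √6338/588 ≈ 4.2340)
1/(h + ((-5 - 12)*39 - 40)) = 1/((1205/294 + √6338/588) + ((-5 - 12)*39 - 40)) = 1/((1205/294 + √6338/588) + (-17*39 - 40)) = 1/((1205/294 + √6338/588) + (-663 - 40)) = 1/((1205/294 + √6338/588) - 703) = 1/(-205477/294 + √6338/588)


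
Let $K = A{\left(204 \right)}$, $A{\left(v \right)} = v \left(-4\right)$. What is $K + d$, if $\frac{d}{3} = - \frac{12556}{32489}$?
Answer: $- \frac{26548692}{32489} \approx -817.16$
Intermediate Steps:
$d = - \frac{37668}{32489}$ ($d = 3 \left(- \frac{12556}{32489}\right) = - \frac{37668}{32489} \approx -1.1594$)
$A{\left(v \right)} = - 4 v$
$K = -816$ ($K = \left(-4\right) 204 = -816$)
$K + d = -816 - \frac{37668}{32489} = - \frac{26548692}{32489}$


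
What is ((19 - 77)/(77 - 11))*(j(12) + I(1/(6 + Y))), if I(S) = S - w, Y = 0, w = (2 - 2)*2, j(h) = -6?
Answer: 1015/198 ≈ 5.1263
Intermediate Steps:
w = 0 (w = 0*2 = 0)
I(S) = S (I(S) = S - 1*0 = S + 0 = S)
((19 - 77)/(77 - 11))*(j(12) + I(1/(6 + Y))) = ((19 - 77)/(77 - 11))*(-6 + 1/(6 + 0)) = (-58/66)*(-6 + 1/6) = (-58*1/66)*(-6 + ⅙) = -29/33*(-35/6) = 1015/198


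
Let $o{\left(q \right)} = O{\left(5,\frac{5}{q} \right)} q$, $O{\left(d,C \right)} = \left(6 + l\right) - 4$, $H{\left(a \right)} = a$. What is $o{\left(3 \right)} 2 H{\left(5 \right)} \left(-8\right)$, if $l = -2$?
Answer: $0$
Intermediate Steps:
$O{\left(d,C \right)} = 0$ ($O{\left(d,C \right)} = \left(6 - 2\right) - 4 = 4 - 4 = 0$)
$o{\left(q \right)} = 0$ ($o{\left(q \right)} = 0 q = 0$)
$o{\left(3 \right)} 2 H{\left(5 \right)} \left(-8\right) = 0 \cdot 2 \cdot 5 \left(-8\right) = 0 \cdot 10 \left(-8\right) = 0 \left(-80\right) = 0$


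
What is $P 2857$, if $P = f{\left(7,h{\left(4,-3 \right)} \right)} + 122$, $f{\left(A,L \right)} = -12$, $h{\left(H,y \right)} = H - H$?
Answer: $314270$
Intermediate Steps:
$h{\left(H,y \right)} = 0$
$P = 110$ ($P = -12 + 122 = 110$)
$P 2857 = 110 \cdot 2857 = 314270$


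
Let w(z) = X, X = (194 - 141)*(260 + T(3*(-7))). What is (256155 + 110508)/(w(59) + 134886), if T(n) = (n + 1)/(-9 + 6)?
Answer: 1099989/447058 ≈ 2.4605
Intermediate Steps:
T(n) = -⅓ - n/3 (T(n) = (1 + n)/(-3) = (1 + n)*(-⅓) = -⅓ - n/3)
X = 42400/3 (X = (194 - 141)*(260 + (-⅓ - (-7))) = 53*(260 + (-⅓ - ⅓*(-21))) = 53*(260 + (-⅓ + 7)) = 53*(260 + 20/3) = 53*(800/3) = 42400/3 ≈ 14133.)
w(z) = 42400/3
(256155 + 110508)/(w(59) + 134886) = (256155 + 110508)/(42400/3 + 134886) = 366663/(447058/3) = 366663*(3/447058) = 1099989/447058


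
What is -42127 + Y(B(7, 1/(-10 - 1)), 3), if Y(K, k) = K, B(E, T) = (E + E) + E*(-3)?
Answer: -42134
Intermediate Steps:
B(E, T) = -E (B(E, T) = 2*E - 3*E = -E)
-42127 + Y(B(7, 1/(-10 - 1)), 3) = -42127 - 1*7 = -42127 - 7 = -42134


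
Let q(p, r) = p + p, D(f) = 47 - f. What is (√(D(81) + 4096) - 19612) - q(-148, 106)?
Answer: -19316 + √4062 ≈ -19252.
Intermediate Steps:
q(p, r) = 2*p
(√(D(81) + 4096) - 19612) - q(-148, 106) = (√((47 - 1*81) + 4096) - 19612) - 2*(-148) = (√((47 - 81) + 4096) - 19612) - 1*(-296) = (√(-34 + 4096) - 19612) + 296 = (√4062 - 19612) + 296 = (-19612 + √4062) + 296 = -19316 + √4062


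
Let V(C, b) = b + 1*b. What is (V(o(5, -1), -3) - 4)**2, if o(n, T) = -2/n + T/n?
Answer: 100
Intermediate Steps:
V(C, b) = 2*b (V(C, b) = b + b = 2*b)
(V(o(5, -1), -3) - 4)**2 = (2*(-3) - 4)**2 = (-6 - 4)**2 = (-10)**2 = 100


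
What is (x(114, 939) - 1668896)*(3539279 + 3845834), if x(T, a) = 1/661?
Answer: -8146815438023815/661 ≈ -1.2325e+13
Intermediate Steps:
x(T, a) = 1/661
(x(114, 939) - 1668896)*(3539279 + 3845834) = (1/661 - 1668896)*(3539279 + 3845834) = -1103140255/661*7385113 = -8146815438023815/661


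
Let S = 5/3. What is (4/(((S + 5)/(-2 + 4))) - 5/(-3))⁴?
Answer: 3418801/50625 ≈ 67.532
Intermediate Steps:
S = 5/3 (S = 5*(⅓) = 5/3 ≈ 1.6667)
(4/(((S + 5)/(-2 + 4))) - 5/(-3))⁴ = (4/(((5/3 + 5)/(-2 + 4))) - 5/(-3))⁴ = (4/(((20/3)/2)) - 5*(-⅓))⁴ = (4/(((20/3)*(½))) + 5/3)⁴ = (4/(10/3) + 5/3)⁴ = (4*(3/10) + 5/3)⁴ = (6/5 + 5/3)⁴ = (43/15)⁴ = 3418801/50625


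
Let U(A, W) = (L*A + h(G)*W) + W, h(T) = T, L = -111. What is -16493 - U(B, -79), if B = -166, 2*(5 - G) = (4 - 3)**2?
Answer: -68969/2 ≈ -34485.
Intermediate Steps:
G = 9/2 (G = 5 - (4 - 3)**2/2 = 5 - 1/2*1**2 = 5 - 1/2*1 = 5 - 1/2 = 9/2 ≈ 4.5000)
U(A, W) = -111*A + 11*W/2 (U(A, W) = (-111*A + 9*W/2) + W = -111*A + 11*W/2)
-16493 - U(B, -79) = -16493 - (-111*(-166) + (11/2)*(-79)) = -16493 - (18426 - 869/2) = -16493 - 1*35983/2 = -16493 - 35983/2 = -68969/2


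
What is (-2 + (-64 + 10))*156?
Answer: -8736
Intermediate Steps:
(-2 + (-64 + 10))*156 = (-2 - 54)*156 = -56*156 = -8736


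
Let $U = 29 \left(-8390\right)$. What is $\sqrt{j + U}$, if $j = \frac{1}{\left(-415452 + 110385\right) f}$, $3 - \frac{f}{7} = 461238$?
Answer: $\frac{i \sqrt{535244758291895164904261135}}{46902525915} \approx 493.26 i$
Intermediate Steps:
$U = -243310$
$f = -3228645$ ($f = 21 - 3228666 = -3228645$)
$j = \frac{1}{984953044215}$ ($j = \frac{1}{\left(-415452 + 110385\right) \left(-3228645\right)} = \frac{1}{-305067} \left(- \frac{1}{3228645}\right) = \left(- \frac{1}{305067}\right) \left(- \frac{1}{3228645}\right) = \frac{1}{984953044215} \approx 1.0153 \cdot 10^{-12}$)
$\sqrt{j + U} = \sqrt{\frac{1}{984953044215} - 243310} = \sqrt{- \frac{239648925187951649}{984953044215}} = \frac{i \sqrt{535244758291895164904261135}}{46902525915}$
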